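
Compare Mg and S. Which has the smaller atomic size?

Across a period the added protons contract the valence shell; down a group each new principal shell makes the atom larger.
All lie in period 3, so atomic radius increases right to left.
So S has the smaller atomic size (S < Mg).

S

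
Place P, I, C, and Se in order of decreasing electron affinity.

I > Se > C > P

Adding an electron releases more energy for atoms nearer the top right (short of the noble gases).
A diagonal step moves right (one effect) and down (the opposite effect) at once.
C > P: the two effects oppose for this pair; the down-group effect wins (122 vs 72 kJ/mol).
Se > C: the two effects oppose for this pair; the across-period effect wins (195 vs 122 kJ/mol).
I > Se: the two effects oppose for this pair; the across-period effect wins (295 vs 195 kJ/mol).
Approximate values (kJ/mol): C 122, P 72, Se 195, I 295.
So from highest to lowest: I > Se > C > P.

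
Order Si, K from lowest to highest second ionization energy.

After 1 electron has been removed, what remains? Si⁺ still has 3 valence electrons; K⁺ is the bare [Ar] core.
Core electrons are held far more tightly than valence electrons, so K tops the IE_2 order.
Approximate IE_2 values (kJ/mol): Si 1577, K 3052.
Putting it together, IE_2: Si < K.

Si < K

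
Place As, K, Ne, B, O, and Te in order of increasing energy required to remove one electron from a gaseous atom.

First ionization energy rises across a period (greater Z_eff holds electrons more tightly) and falls down a group (valence electrons are farther from the nucleus).
Here both period and group differ, so the two effects have to be weighed against each other.
B > K: relative to K, both the across-period and down-group shifts push B's first ionization energy up.
Te > B: period and group pull opposite ways; the across-period shift dominates (869 vs 801 kJ/mol).
As > Te: period and group pull opposite ways; the down-group shift dominates (947 vs 869 kJ/mol).
O > As: relative to As, both the across-period and down-group shifts push O's first ionization energy up.
Ne > O: both are in period 2; the period trend gives Ne the larger value.
Approximate values (kJ/mol): B 801, O 1314, Ne 2081, K 419, As 947, Te 869.
So from lowest to highest: K < B < Te < As < O < Ne.

K < B < Te < As < O < Ne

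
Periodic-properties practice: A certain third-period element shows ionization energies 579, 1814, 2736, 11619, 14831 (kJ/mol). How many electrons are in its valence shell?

Look for the largest jump between consecutive ionization energies: IE4/IE3 ≈ 4.2, far larger than any earlier ratio.
That jump marks the point where a core electron is being removed. So the atom has 3 valence electrons.

3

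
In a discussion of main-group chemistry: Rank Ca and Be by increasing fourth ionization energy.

Ca, Be

The fourth ionization energy removes an electron from the +3 ion. For each element: Ca³⁺ is already 1 electron into the core; Be³⁺ is already 1 electron into the core.
All of these are removing an electron from a noble-gas core or deeper; the smaller core (lower principal quantum number) is held far more tightly, and within a period the higher nuclear charge binds the same core more tightly.
Approximate IE_4 values (kJ/mol): Ca 6491, Be 21007.
Putting it together, IE_4: Ca < Be.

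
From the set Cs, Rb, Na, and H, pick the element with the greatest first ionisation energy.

Removing the outermost electron gets harder across a period and easier down a group.
All are in group 1, so first ionization energy increases up the group.
The greatest first ionisation energy among these belongs to H.

H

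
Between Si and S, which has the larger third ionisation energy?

Consider each +2 ion: Si²⁺ still has 2 valence electrons; S²⁺ still has 4 valence electrons.
All are still removing valence electrons, so compare the +2 ions as you would atoms: IE_3 generally rises across a period (higher Z_eff) and falls down a group (larger shell), subject to the usual subshell exceptions.
Valence configurations: Si²⁺ [Ne]3s², S²⁺ [Ne]3s²3p².
Tabulated IE_3 (kJ/mol): Si 3232, S 3357.
Overall IE_3 order: Si < S.

S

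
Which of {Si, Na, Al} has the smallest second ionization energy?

Si

After 1 electron has been removed, what remains? Si⁺ still has 3 valence electrons; Na⁺ is the bare [Ne] core; Al⁺ still has 2 valence electrons.
Pulling an electron out of a noble-gas core costs far more than removing a remaining valence electron, so Na sits at the high end of IE_2.
Valence configurations: Si⁺ [Ne]3s²3p¹, Al⁺ [Ne]3s².
Si⁺ loses a lone 3p electron whereas Al⁺ must break into a filled 3s² pair, so IE_2(Al) > IE_2(Si) even though Si has the higher nuclear charge.
The numbers (kJ/mol): Si 1577, Na 4562, Al 1817.
Putting it together, IE_2: Si < Al < Na.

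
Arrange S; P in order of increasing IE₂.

P, S

Consider each +1 ion: S⁺ still has 5 valence electrons; P⁺ still has 4 valence electrons.
All are still removing valence electrons, so compare the +1 ions as you would atoms: IE_2 generally rises across a period (higher Z_eff) and falls down a group (larger shell), subject to the usual subshell exceptions.
Valence configurations: S⁺ [Ne]3s²3p³, P⁺ [Ne]3s²3p².
The numbers (kJ/mol): S 2252, P 1907.
Hence IE_2: P < S.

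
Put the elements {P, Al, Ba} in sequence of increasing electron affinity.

Al is in period 3, group 13; P is in period 3, group 15; Ba is in period 6, group 2.
Adding an electron releases more energy for atoms nearer the top right (short of the noble gases).
Here both period and group differ, so the two effects have to be weighed against each other.
Al > Ba: relative to Ba, both the across-period and down-group shifts push Al's electron affinity up.
P > Al: P lies to the right of Al in period 3, so the across-period effect alone puts P higher.
Approximate values (kJ/mol): Al 42, P 72, Ba 14.
So from lowest to highest: Ba < Al < P.

Ba < Al < P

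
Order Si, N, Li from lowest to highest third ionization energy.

Si < N < Li

After 2 electrons have been removed, what remains? Si²⁺ still has 2 valence electrons; N²⁺ still has 3 valence electrons; Li²⁺ is already 1 electron into the core.
Pulling an electron out of a noble-gas core costs far more than removing a remaining valence electron, so Li sits at the high end of IE_3.
Valence configurations: Si²⁺ [Ne]3s², N²⁺ [He]2s²2p¹.
Approximate IE_3 values (kJ/mol): Si 3232, N 4578, Li 11815.
Putting it together, IE_3: Si < N < Li.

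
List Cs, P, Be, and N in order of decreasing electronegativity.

N, P, Be, Cs

Be is in period 2, group 2; N is in period 2, group 15; P is in period 3, group 15; Cs is in period 6, group 1.
EN rises left→right (higher Z_eff, smaller atoms) and falls top→bottom (larger, more shielded atoms).
Here both period and group differ, so the two effects have to be weighed against each other.
Be > Cs: both effects reinforce here, so Be is clearly the higher of the two.
P > Be: the two effects oppose for this pair; the across-period effect wins (2.19 vs 1.57).
N > P: they share group 15; the group trend gives N the larger value.
For reference (Pauling): Be 1.57, N 3.04, P 2.19, Cs 0.79.
So from highest to lowest: N > P > Be > Cs.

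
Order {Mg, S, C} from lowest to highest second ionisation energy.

Mg < S < C

Consider each +1 ion: Mg⁺ still has 1 valence electron; S⁺ still has 5 valence electrons; C⁺ still has 3 valence electrons.
All are still removing valence electrons, so compare the +1 ions as you would atoms: IE_2 generally rises across a period (higher Z_eff) and falls down a group (larger shell), subject to the usual subshell exceptions.
Valence configurations: Mg⁺ [Ne]3s¹, S⁺ [Ne]3s²3p³, C⁺ [He]2s²2p¹.
Approximate IE_2 values (kJ/mol): Mg 1451, S 2252, C 2353.
Putting it together, IE_2: Mg < S < C.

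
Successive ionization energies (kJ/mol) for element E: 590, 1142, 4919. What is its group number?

Group 2

Look for the largest jump between consecutive ionization energies: IE3/IE2 ≈ 4.3, far larger than any earlier ratio.
That jump marks the point where a core electron is being removed. So the atom has 2 valence electrons.
A main-group element with 2 valence electrons is in group 2.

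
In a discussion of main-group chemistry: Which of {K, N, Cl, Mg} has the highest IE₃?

After 2 electrons have been removed, what remains? K²⁺ is already 1 electron into the core; N²⁺ still has 3 valence electrons; Cl²⁺ still has 5 valence electrons; Mg²⁺ is the bare [Ne] core.
Usually core removal costs more than valence removal, but here the competition is close: a tightly held n=2 valence electron can cost more to remove than an n=3 core electron, so the actual values have to decide it.
Valence configurations: N²⁺ [He]2s²2p¹, Cl²⁺ [Ne]3s²3p³.
Approximate IE_3 values (kJ/mol): K 4420, N 4578, Cl 3822, Mg 7733.
So the third ionization energies run Cl < K < N < Mg.

Mg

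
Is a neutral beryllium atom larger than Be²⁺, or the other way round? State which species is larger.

Be

Forming Be²⁺ removes 2 electrons from Be. Fewer electrons for the same nuclear charge means less shielding and a higher Z_eff on the remaining electrons, and for main-group metals the entire outer shell is lost.
A cation is smaller than its parent atom: Be²⁺ < Be.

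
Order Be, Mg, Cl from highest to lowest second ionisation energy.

After 1 electron has been removed, what remains? Be⁺ still has 1 valence electron; Mg⁺ still has 1 valence electron; Cl⁺ still has 6 valence electrons.
All are still removing valence electrons, so compare the +1 ions as you would atoms: IE_2 generally rises across a period (higher Z_eff) and falls down a group (larger shell), subject to the usual subshell exceptions.
Valence configurations: Be⁺ [He]2s¹, Mg⁺ [Ne]3s¹, Cl⁺ [Ne]3s²3p⁴.
Tabulated IE_2 (kJ/mol): Be 1757, Mg 1451, Cl 2298.
So the second ionization energies run Mg < Be < Cl.

Cl, Be, Mg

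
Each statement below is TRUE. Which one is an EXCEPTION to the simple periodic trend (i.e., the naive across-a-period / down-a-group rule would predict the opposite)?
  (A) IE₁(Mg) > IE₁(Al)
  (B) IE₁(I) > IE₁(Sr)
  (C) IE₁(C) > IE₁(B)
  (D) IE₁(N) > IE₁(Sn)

The general trend: first ionisation energy increases across a period and decreases down a group.
(A) Mg (period 3, group 2) vs Al (period 3, group 13): the stated order contradicts the simple trend.
(B) I (period 5, group 17) vs Sr (period 5, group 2): the stated order agrees with the simple trend.
(C) C (period 2, group 14) vs B (period 2, group 13): the stated order agrees with the simple trend.
(D) N (period 2, group 15) vs Sn (period 5, group 14): the stated order agrees with the simple trend.
The exception is (A): Al's single 3p electron is easier to remove than one from Mg's filled 3s².

(A)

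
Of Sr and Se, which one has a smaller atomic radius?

Se is in period 4, group 16; Sr is in period 5, group 2.
Moving right in a period, electrons are added to the same shell under a stronger nuclear pull, so atoms get smaller; moving down, a new shell is opened and atoms get larger.
Neither a single period nor a single group — weigh both effects.
Sr > Se: both effects reinforce here, so Sr is clearly the larger of the two.
For reference (pm): Se 116, Sr 185.
So Se has the smaller atomic radius (Se < Sr).

Se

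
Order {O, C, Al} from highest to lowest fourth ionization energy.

After 3 electrons have been removed, what remains? O³⁺ still has 3 valence electrons; C³⁺ still has 1 valence electron; Al³⁺ is the bare [Ne] core.
Pulling an electron out of a noble-gas core costs far more than removing a remaining valence electron, so Al sits at the high end of IE_4.
Valence configurations: O³⁺ [He]2s²2p¹, C³⁺ [He]2s¹.
Tabulated IE_4 (kJ/mol): O 7469, C 6223, Al 11577.
So the fourth ionization energies run C < O < Al.

Al > O > C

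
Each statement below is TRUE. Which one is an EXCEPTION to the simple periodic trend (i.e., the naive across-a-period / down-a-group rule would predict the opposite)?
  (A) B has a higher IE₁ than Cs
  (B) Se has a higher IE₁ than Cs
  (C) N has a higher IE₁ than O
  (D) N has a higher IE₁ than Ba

(C)

The general trend: IE₁ increases across a period and decreases down a group.
(A) B (period 2, group 13) vs Cs (period 6, group 1): the stated order agrees with the simple trend.
(B) Se (period 4, group 16) vs Cs (period 6, group 1): the stated order agrees with the simple trend.
(C) N (period 2, group 15) vs O (period 2, group 16): the stated order contradicts the simple trend.
(D) N (period 2, group 15) vs Ba (period 6, group 2): the stated order agrees with the simple trend.
The exception is (C): pairing an electron in O's 2p⁴ costs repulsion energy, so O ionizes more easily than half-filled N (2p³).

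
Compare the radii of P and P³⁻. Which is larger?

P³⁻

Forming P³⁻ adds 3 electrons to P. More electron–electron repulsion in the same shell, with unchanged nuclear charge, lets the cloud expand.
An anion is larger than its parent atom: P³⁻ > P.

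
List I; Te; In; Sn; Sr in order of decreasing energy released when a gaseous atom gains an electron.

Sr is in period 5, group 2; In is in period 5, group 13; Sn is in period 5, group 14; Te is in period 5, group 16; I is in period 5, group 17.
Atoms with high Z_eff and room in the valence shell (especially the halogens) have the most exothermic electron affinities.
All lie in period 5, so electron affinity increases left to right.
So from highest to lowest: I > Te > Sn > In > Sr.

I, Te, Sn, In, Sr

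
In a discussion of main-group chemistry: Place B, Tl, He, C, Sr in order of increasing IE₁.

Sr < Tl < B < C < He

He is in period 1, group 18; B is in period 2, group 13; C is in period 2, group 14; Sr is in period 5, group 2; Tl is in period 6, group 13.
First ionization energy rises across a period (greater Z_eff holds electrons more tightly) and falls down a group (valence electrons are farther from the nucleus).
These span different periods and groups, so the two trends combine.
Tl > Sr: the two effects oppose for this pair; the across-period effect wins (589 vs 550 kJ/mol).
B > Tl: they share group 13; the group trend gives B the larger value.
C > B: both are in period 2; the period trend gives C the larger value.
He > C: both effects reinforce here, so He is clearly the higher of the two.
Tabulated first ionization energy (kJ/mol): He 2372, B 801, C 1086, Sr 550, Tl 589.
So from lowest to highest: Sr < Tl < B < C < He.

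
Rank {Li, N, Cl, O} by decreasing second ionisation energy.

IE_2 is the cost of taking one more electron from the +1 cation: Li⁺ is the bare [He] core; N⁺ still has 4 valence electrons; Cl⁺ still has 6 valence electrons; O⁺ still has 5 valence electrons.
Pulling an electron out of a noble-gas core costs far more than removing a remaining valence electron, so Li sits at the high end of IE_2.
Valence configurations: N⁺ [He]2s²2p², Cl⁺ [Ne]3s²3p⁴, O⁺ [He]2s²2p³.
The numbers (kJ/mol): Li 7298, N 2856, Cl 2298, O 3388.
Hence IE_2: Cl < N < O < Li.

Li > O > N > Cl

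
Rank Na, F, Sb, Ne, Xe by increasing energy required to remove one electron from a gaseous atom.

Na < Sb < Xe < F < Ne

F is in period 2, group 17; Ne is in period 2, group 18; Na is in period 3, group 1; Sb is in period 5, group 15; Xe is in period 5, group 18.
Removing the outermost electron gets harder across a period and easier down a group.
Neither a single period nor a single group — weigh both effects.
Sb > Na: the two effects oppose for this pair; the across-period effect wins (831 vs 496 kJ/mol).
Xe > Sb: Xe lies to the right of Sb in period 5, so the across-period effect alone puts Xe higher.
F > Xe: period and group pull opposite ways; the down-group shift dominates (1681 vs 1170 kJ/mol).
Ne > F: Ne lies to the right of F in period 2, so the across-period effect alone puts Ne higher.
For reference (kJ/mol): F 1681, Ne 2081, Na 496, Sb 831, Xe 1170.
So from lowest to highest: Na < Sb < Xe < F < Ne.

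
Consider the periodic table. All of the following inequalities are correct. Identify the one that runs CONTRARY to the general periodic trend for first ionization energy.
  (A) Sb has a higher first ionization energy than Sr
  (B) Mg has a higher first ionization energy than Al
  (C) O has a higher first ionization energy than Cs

(B)

The general trend: first ionization energy increases across a period and decreases down a group.
(A) Sb (period 5, group 15) vs Sr (period 5, group 2): the stated order agrees with the simple trend.
(B) Mg (period 3, group 2) vs Al (period 3, group 13): the stated order contradicts the simple trend.
(C) O (period 2, group 16) vs Cs (period 6, group 1): the stated order agrees with the simple trend.
The exception is (B): Al's single 3p electron is easier to remove than one from Mg's filled 3s².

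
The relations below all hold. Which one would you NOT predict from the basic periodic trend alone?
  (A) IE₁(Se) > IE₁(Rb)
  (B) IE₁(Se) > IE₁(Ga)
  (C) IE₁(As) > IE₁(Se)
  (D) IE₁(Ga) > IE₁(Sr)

The general trend: first ionisation energy increases across a period and decreases down a group.
(A) Se (period 4, group 16) vs Rb (period 5, group 1): the stated order agrees with the simple trend.
(B) Se (period 4, group 16) vs Ga (period 4, group 13): the stated order agrees with the simple trend.
(C) As (period 4, group 15) vs Se (period 4, group 16): the stated order contradicts the simple trend.
(D) Ga (period 4, group 13) vs Sr (period 5, group 2): the stated order agrees with the simple trend.
The exception is (C): Se (4p⁴) ionizes more easily than half-filled As (4p³).

(C)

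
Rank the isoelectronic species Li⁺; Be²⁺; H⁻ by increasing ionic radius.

Be²⁺ < Li⁺ < H⁻

All of these have 2 electrons, so size is governed by nuclear charge alone: the more protons, the stronger the pull on the same electron cloud, and the smaller the ion.
Nuclear charges: Be²⁺ (Z=4), Li⁺ (Z=3), H⁻ (Z=1).
Smallest to largest: Be²⁺ < Li⁺ < H⁻.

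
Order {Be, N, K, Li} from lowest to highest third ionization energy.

Consider each +2 ion: Be²⁺ is the bare [He] core; N²⁺ still has 3 valence electrons; K²⁺ is already 1 electron into the core; Li²⁺ is already 1 electron into the core.
Usually core removal costs more than valence removal, but here the competition is close: a tightly held n=2 valence electron can cost more to remove than an n=3 core electron, so the actual values have to decide it.
Tabulated IE_3 (kJ/mol): Be 14849, N 4578, K 4420, Li 11815.
Overall IE_3 order: K < N < Li < Be.

K < N < Li < Be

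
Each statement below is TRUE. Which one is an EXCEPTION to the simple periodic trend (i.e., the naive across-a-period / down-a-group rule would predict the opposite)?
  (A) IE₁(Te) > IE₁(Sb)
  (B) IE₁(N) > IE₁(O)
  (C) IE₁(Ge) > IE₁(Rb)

(B)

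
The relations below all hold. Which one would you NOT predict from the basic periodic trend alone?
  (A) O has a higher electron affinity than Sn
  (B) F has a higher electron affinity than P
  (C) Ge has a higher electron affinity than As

(C)

The general trend: electron affinity increases across a period and decreases down a group.
(A) O (period 2, group 16) vs Sn (period 5, group 14): the stated order agrees with the simple trend.
(B) F (period 2, group 17) vs P (period 3, group 15): the stated order agrees with the simple trend.
(C) Ge (period 4, group 14) vs As (period 4, group 15): the stated order contradicts the simple trend.
The exception is (C): adding an electron to As's half-filled 4p³ is unfavourable, so Ge (4p²) has the more exothermic EA.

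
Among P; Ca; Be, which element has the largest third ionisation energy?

Be

After 2 electrons have been removed, what remains? P²⁺ still has 3 valence electrons; Ca²⁺ is the bare [Ar] core; Be²⁺ is the bare [He] core.
Breaking into a closed-shell core is much more expensive than removing a leftover valence electron — Ca and Be have the largest IE_3 here.
The numbers (kJ/mol): P 2914, Ca 4912, Be 14849.
Overall IE_3 order: P < Ca < Be.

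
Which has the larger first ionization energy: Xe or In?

Xe

IE₁ increases left→right with effective nuclear charge and decreases top→bottom as the valence shell moves farther out.
All lie in period 5, so first ionization energy increases left to right.
So Xe has the larger first ionization energy (Xe > In).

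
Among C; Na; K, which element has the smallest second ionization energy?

C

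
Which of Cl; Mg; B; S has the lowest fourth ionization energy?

S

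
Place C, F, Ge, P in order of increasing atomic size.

F < C < P < Ge

Across a period the added protons contract the valence shell; down a group each new principal shell makes the atom larger.
Neither a single period nor a single group — weigh both effects.
C > F: both are in period 2; the period trend gives C the larger value.
P > C: period and group pull opposite ways; the down-group shift dominates (111 vs 75 pm).
Ge > P: relative to P, both the across-period and down-group shifts push Ge's atomic radius up.
Tabulated atomic radius (pm): C 75, F 64, P 111, Ge 121.
So from smallest to largest: F < C < P < Ge.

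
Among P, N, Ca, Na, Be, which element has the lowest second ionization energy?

Ca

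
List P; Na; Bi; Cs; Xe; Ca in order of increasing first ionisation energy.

Cs < Na < Ca < Bi < P < Xe

Na is in period 3, group 1; P is in period 3, group 15; Ca is in period 4, group 2; Xe is in period 5, group 18; Cs is in period 6, group 1; Bi is in period 6, group 15.
Removing the outermost electron gets harder across a period and easier down a group.
Neither a single period nor a single group — weigh both effects.
Na > Cs: they share group 1; the group trend gives Na the larger value.
Ca > Na: period and group pull opposite ways; the across-period shift dominates (590 vs 496 kJ/mol).
Bi > Ca: period and group pull opposite ways; the across-period shift dominates (703 vs 590 kJ/mol).
P > Bi: they share group 15; the group trend gives P the larger value.
Xe > P: the two effects oppose for this pair; the across-period effect wins (1170 vs 1012 kJ/mol).
Approximate values (kJ/mol): Na 496, P 1012, Ca 590, Xe 1170, Cs 376, Bi 703.
So from lowest to highest: Cs < Na < Ca < Bi < P < Xe.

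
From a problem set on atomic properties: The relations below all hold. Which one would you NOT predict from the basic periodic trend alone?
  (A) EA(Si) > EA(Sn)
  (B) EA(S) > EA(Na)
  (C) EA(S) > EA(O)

(C)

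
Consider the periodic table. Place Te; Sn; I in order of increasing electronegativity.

Sn < Te < I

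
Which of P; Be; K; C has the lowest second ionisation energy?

Be

Consider each +1 ion: P⁺ still has 4 valence electrons; Be⁺ still has 1 valence electron; K⁺ is the bare [Ar] core; C⁺ still has 3 valence electrons.
Core electrons are held far more tightly than valence electrons, so K tops the IE_2 order.
Valence configurations: P⁺ [Ne]3s²3p², Be⁺ [He]2s¹, C⁺ [He]2s²2p¹.
Tabulated IE_2 (kJ/mol): P 1907, Be 1757, K 3052, C 2353.
So the second ionization energies run Be < P < C < K.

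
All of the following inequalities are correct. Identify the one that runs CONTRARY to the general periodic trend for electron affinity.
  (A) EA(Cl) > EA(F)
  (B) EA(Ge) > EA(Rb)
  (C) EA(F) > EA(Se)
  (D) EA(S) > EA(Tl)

The general trend: electron affinity increases across a period and decreases down a group.
(A) Cl (period 3, group 17) vs F (period 2, group 17): the stated order contradicts the simple trend.
(B) Ge (period 4, group 14) vs Rb (period 5, group 1): the stated order agrees with the simple trend.
(C) F (period 2, group 17) vs Se (period 4, group 16): the stated order agrees with the simple trend.
(D) S (period 3, group 16) vs Tl (period 6, group 13): the stated order agrees with the simple trend.
The exception is (A): F's small 2p subshell makes the incoming electron feel strong e⁻–e⁻ repulsion, so Cl actually releases more energy on gaining an electron.

(A)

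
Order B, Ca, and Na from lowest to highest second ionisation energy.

Ca < B < Na

The second ionization energy removes an electron from the +1 ion. For each element: B⁺ still has 2 valence electrons; Ca⁺ still has 1 valence electron; Na⁺ is the bare [Ne] core.
Core electrons are held far more tightly than valence electrons, so Na tops the IE_2 order.
Valence configurations: B⁺ [He]2s², Ca⁺ [Ar]4s¹.
Tabulated IE_2 (kJ/mol): B 2427, Ca 1145, Na 4562.
Overall IE_2 order: Ca < B < Na.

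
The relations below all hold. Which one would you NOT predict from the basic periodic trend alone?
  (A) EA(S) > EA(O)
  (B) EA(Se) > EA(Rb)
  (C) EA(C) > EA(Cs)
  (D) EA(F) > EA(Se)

(A)

The general trend: electron affinity increases across a period and decreases down a group.
(A) S (period 3, group 16) vs O (period 2, group 16): the stated order contradicts the simple trend.
(B) Se (period 4, group 16) vs Rb (period 5, group 1): the stated order agrees with the simple trend.
(C) C (period 2, group 14) vs Cs (period 6, group 1): the stated order agrees with the simple trend.
(D) F (period 2, group 17) vs Se (period 4, group 16): the stated order agrees with the simple trend.
The exception is (A): the compact 2p subshell of O repels the added electron more than S's larger 3p does.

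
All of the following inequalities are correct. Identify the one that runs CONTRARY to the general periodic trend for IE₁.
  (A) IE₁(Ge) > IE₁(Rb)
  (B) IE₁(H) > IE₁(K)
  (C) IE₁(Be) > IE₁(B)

(C)

The general trend: IE₁ increases across a period and decreases down a group.
(A) Ge (period 4, group 14) vs Rb (period 5, group 1): the stated order agrees with the simple trend.
(B) H (period 1, group 1) vs K (period 4, group 1): the stated order agrees with the simple trend.
(C) Be (period 2, group 2) vs B (period 2, group 13): the stated order contradicts the simple trend.
The exception is (C): removing B's lone 2p electron is easier than breaking Be's filled 2s².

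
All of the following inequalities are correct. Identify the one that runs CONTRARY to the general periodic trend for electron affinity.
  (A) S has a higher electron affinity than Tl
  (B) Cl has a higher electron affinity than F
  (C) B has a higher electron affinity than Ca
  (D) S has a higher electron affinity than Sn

(B)

The general trend: electron affinity increases across a period and decreases down a group.
(A) S (period 3, group 16) vs Tl (period 6, group 13): the stated order agrees with the simple trend.
(B) Cl (period 3, group 17) vs F (period 2, group 17): the stated order contradicts the simple trend.
(C) B (period 2, group 13) vs Ca (period 4, group 2): the stated order agrees with the simple trend.
(D) S (period 3, group 16) vs Sn (period 5, group 14): the stated order agrees with the simple trend.
The exception is (B): F's small 2p subshell makes the incoming electron feel strong e⁻–e⁻ repulsion, so Cl actually releases more energy on gaining an electron.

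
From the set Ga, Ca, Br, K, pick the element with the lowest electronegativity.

K

Smaller atoms with higher effective nuclear charge are more electronegative.
All lie in period 4, so electronegativity increases left to right.
The lowest electronegativity among these belongs to K.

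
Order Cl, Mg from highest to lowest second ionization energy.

Cl > Mg

After 1 electron has been removed, what remains? Cl⁺ still has 6 valence electrons; Mg⁺ still has 1 valence electron.
All are still removing valence electrons, so compare the +1 ions as you would atoms: IE_2 generally rises across a period (higher Z_eff) and falls down a group (larger shell), subject to the usual subshell exceptions.
Valence configurations: Cl⁺ [Ne]3s²3p⁴, Mg⁺ [Ne]3s¹.
Approximate IE_2 values (kJ/mol): Cl 2298, Mg 1451.
Putting it together, IE_2: Mg < Cl.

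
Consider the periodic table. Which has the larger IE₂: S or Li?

After 1 electron has been removed, what remains? S⁺ still has 5 valence electrons; Li⁺ is the bare [He] core.
Core electrons are held far more tightly than valence electrons, so Li tops the IE_2 order.
Approximate IE_2 values (kJ/mol): S 2252, Li 7298.
Putting it together, IE_2: S < Li.

Li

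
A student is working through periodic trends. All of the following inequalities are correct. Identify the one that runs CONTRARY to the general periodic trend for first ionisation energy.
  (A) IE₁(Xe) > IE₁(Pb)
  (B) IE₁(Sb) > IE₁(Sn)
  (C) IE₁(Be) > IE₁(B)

The general trend: first ionisation energy increases across a period and decreases down a group.
(A) Xe (period 5, group 18) vs Pb (period 6, group 14): the stated order agrees with the simple trend.
(B) Sb (period 5, group 15) vs Sn (period 5, group 14): the stated order agrees with the simple trend.
(C) Be (period 2, group 2) vs B (period 2, group 13): the stated order contradicts the simple trend.
The exception is (C): removing B's lone 2p electron is easier than breaking Be's filled 2s².

(C)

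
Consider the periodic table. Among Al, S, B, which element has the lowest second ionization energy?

Consider each +1 ion: Al⁺ still has 2 valence electrons; S⁺ still has 5 valence electrons; B⁺ still has 2 valence electrons.
All are still removing valence electrons, so compare the +1 ions as you would atoms: IE_2 generally rises across a period (higher Z_eff) and falls down a group (larger shell), subject to the usual subshell exceptions.
Valence configurations: Al⁺ [Ne]3s², S⁺ [Ne]3s²3p³, B⁺ [He]2s².
Tabulated IE_2 (kJ/mol): Al 1817, S 2252, B 2427.
So the second ionization energies run Al < S < B.

Al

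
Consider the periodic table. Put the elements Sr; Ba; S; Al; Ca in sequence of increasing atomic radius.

S, Al, Ca, Sr, Ba

Al is in period 3, group 13; S is in period 3, group 16; Ca is in period 4, group 2; Sr is in period 5, group 2; Ba is in period 6, group 2.
Moving right in a period, electrons are added to the same shell under a stronger nuclear pull, so atoms get smaller; moving down, a new shell is opened and atoms get larger.
Neither a single period nor a single group — weigh both effects.
Al > S: Al lies to the left of S in period 3, so the across-period effect alone puts Al larger.
Ca > Al: relative to Al, both the across-period and down-group shifts push Ca's atomic radius up.
Sr > Ca: they share group 2; the group trend gives Sr the larger value.
Ba > Sr: they share group 2; the group trend gives Ba the larger value.
For reference (pm): Al 126, S 103, Ca 171, Sr 185, Ba 196.
So from smallest to largest: S < Al < Ca < Sr < Ba.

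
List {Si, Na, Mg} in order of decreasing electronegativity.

Si, Mg, Na

EN rises left→right (higher Z_eff, smaller atoms) and falls top→bottom (larger, more shielded atoms).
All lie in period 3, so electronegativity increases left to right.
So from highest to lowest: Si > Mg > Na.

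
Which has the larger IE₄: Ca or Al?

Al

Consider each +3 ion: Ca³⁺ is already 1 electron into the core; Al³⁺ is the bare [Ne] core.
All of these are removing an electron from a noble-gas core or deeper; the smaller core (lower principal quantum number) is held far more tightly, and within a period the higher nuclear charge binds the same core more tightly.
Tabulated IE_4 (kJ/mol): Ca 6491, Al 11577.
So the fourth ionization energies run Ca < Al.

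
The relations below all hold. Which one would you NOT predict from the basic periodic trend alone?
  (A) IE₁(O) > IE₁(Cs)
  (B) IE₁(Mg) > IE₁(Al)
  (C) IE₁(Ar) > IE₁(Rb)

The general trend: IE₁ increases across a period and decreases down a group.
(A) O (period 2, group 16) vs Cs (period 6, group 1): the stated order agrees with the simple trend.
(B) Mg (period 3, group 2) vs Al (period 3, group 13): the stated order contradicts the simple trend.
(C) Ar (period 3, group 18) vs Rb (period 5, group 1): the stated order agrees with the simple trend.
The exception is (B): Al's single 3p electron is easier to remove than one from Mg's filled 3s².

(B)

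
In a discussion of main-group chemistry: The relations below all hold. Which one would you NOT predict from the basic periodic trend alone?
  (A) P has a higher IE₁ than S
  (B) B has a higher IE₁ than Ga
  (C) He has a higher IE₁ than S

The general trend: IE₁ increases across a period and decreases down a group.
(A) P (period 3, group 15) vs S (period 3, group 16): the stated order contradicts the simple trend.
(B) B (period 2, group 13) vs Ga (period 4, group 13): the stated order agrees with the simple trend.
(C) He (period 1, group 18) vs S (period 3, group 16): the stated order agrees with the simple trend.
The exception is (A): S (3p⁴) ionizes more easily than half-filled P (3p³) because the paired 3p electron in S is pushed out by e⁻–e⁻ repulsion.

(A)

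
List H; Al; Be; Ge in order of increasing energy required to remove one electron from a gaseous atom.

Al, Ge, Be, H

H is in period 1, group 1; Be is in period 2, group 2; Al is in period 3, group 13; Ge is in period 4, group 14.
First ionization energy rises across a period (greater Z_eff holds electrons more tightly) and falls down a group (valence electrons are farther from the nucleus).
These sit on a diagonal, where the across-period and down-group effects partly cancel.
Ge > Al: period and group pull opposite ways; the across-period shift dominates (762 vs 578 kJ/mol).
Be > Ge: period and group pull opposite ways; the down-group shift dominates (900 vs 762 kJ/mol).
H > Be: period and group pull opposite ways; the down-group shift dominates (1312 vs 900 kJ/mol).
Tabulated first ionization energy (kJ/mol): H 1312, Be 900, Al 578, Ge 762.
So from lowest to highest: Al < Ge < Be < H.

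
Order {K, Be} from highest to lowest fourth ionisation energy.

Consider each +3 ion: K³⁺ is already 2 electrons into the core; Be³⁺ is already 1 electron into the core.
All of these are removing an electron from a noble-gas core or deeper; the smaller core (lower principal quantum number) is held far more tightly, and within a period the higher nuclear charge binds the same core more tightly.
The numbers (kJ/mol): K 5877, Be 21007.
So the fourth ionization energies run K < Be.

Be > K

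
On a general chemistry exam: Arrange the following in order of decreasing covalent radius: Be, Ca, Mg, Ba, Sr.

Radius decreases left→right (rising Z_eff, same n) and increases top→bottom (higher n).
All are in group 2, so atomic radius increases down the group.
So from largest to smallest: Ba > Sr > Ca > Mg > Be.

Ba, Sr, Ca, Mg, Be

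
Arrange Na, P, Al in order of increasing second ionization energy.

Al < P < Na

The second ionization energy removes an electron from the +1 ion. For each element: Na⁺ is the bare [Ne] core; P⁺ still has 4 valence electrons; Al⁺ still has 2 valence electrons.
Core electrons are held far more tightly than valence electrons, so Na tops the IE_2 order.
Valence configurations: P⁺ [Ne]3s²3p², Al⁺ [Ne]3s².
Tabulated IE_2 (kJ/mol): Na 4562, P 1907, Al 1817.
Overall IE_2 order: Al < P < Na.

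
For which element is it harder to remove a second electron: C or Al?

After 1 electron has been removed, what remains? C⁺ still has 3 valence electrons; Al⁺ still has 2 valence electrons.
All are still removing valence electrons, so compare the +1 ions as you would atoms: IE_2 generally rises across a period (higher Z_eff) and falls down a group (larger shell), subject to the usual subshell exceptions.
Valence configurations: C⁺ [He]2s²2p¹, Al⁺ [Ne]3s².
The numbers (kJ/mol): C 2353, Al 1817.
So the second ionization energies run Al < C.

C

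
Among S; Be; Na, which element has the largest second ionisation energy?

Na

After 1 electron has been removed, what remains? S⁺ still has 5 valence electrons; Be⁺ still has 1 valence electron; Na⁺ is the bare [Ne] core.
Pulling an electron out of a noble-gas core costs far more than removing a remaining valence electron, so Na sits at the high end of IE_2.
Valence configurations: S⁺ [Ne]3s²3p³, Be⁺ [He]2s¹.
Approximate IE_2 values (kJ/mol): S 2252, Be 1757, Na 4562.
Putting it together, IE_2: Be < S < Na.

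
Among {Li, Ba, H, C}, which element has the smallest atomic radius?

H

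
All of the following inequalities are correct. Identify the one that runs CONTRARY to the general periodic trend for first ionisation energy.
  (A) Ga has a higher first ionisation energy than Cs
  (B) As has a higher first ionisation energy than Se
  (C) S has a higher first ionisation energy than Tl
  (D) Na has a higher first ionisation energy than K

(B)

The general trend: first ionisation energy increases across a period and decreases down a group.
(A) Ga (period 4, group 13) vs Cs (period 6, group 1): the stated order agrees with the simple trend.
(B) As (period 4, group 15) vs Se (period 4, group 16): the stated order contradicts the simple trend.
(C) S (period 3, group 16) vs Tl (period 6, group 13): the stated order agrees with the simple trend.
(D) Na (period 3, group 1) vs K (period 4, group 1): the stated order agrees with the simple trend.
The exception is (B): Se (4p⁴) ionizes more easily than half-filled As (4p³).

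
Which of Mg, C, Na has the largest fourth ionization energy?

The fourth ionization energy removes an electron from the +3 ion. For each element: Mg³⁺ is already 1 electron into the core; C³⁺ still has 1 valence electron; Na³⁺ is already 2 electrons into the core.
Pulling an electron out of a noble-gas core costs far more than removing a remaining valence electron, so Na and Mg sit at the high end of IE_4.
The numbers (kJ/mol): Mg 10543, C 6223, Na 9543.
Overall IE_4 order: C < Na < Mg.

Mg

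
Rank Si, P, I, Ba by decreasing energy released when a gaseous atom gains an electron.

I, Si, P, Ba

Si is in period 3, group 14; P is in period 3, group 15; I is in period 5, group 17; Ba is in period 6, group 2.
EA tends to increase across a period and decrease down a group, though the pattern is less regular than for IE or radius.
Neither a single period nor a single group — weigh both effects.
P > Ba: both effects reinforce here, so P is clearly the higher of the two.
Si > P: this pair runs against the simple trend — see the exception note.
I > Si: period and group pull opposite ways; the across-period shift dominates (295 vs 134 kJ/mol).
Note the exception: Si has a higher electron affinity than P, contrary to the simple trend — adding an electron to P's half-filled 3p³ is unfavourable, so Si (3p²) has the more exothermic EA.
Approximate values (kJ/mol): Si 134, P 72, I 295, Ba 14.
So from highest to lowest: I > Si > P > Ba.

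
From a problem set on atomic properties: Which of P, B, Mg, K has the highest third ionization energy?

Mg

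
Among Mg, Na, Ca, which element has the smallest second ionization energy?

Ca

Consider each +1 ion: Mg⁺ still has 1 valence electron; Na⁺ is the bare [Ne] core; Ca⁺ still has 1 valence electron.
Breaking into a closed-shell core is much more expensive than removing a leftover valence electron — Na has the largest IE_2 here.
Valence configurations: Mg⁺ [Ne]3s¹, Ca⁺ [Ar]4s¹.
The numbers (kJ/mol): Mg 1451, Na 4562, Ca 1145.
So the second ionization energies run Ca < Mg < Na.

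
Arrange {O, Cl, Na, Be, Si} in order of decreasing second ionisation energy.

Consider each +1 ion: O⁺ still has 5 valence electrons; Cl⁺ still has 6 valence electrons; Na⁺ is the bare [Ne] core; Be⁺ still has 1 valence electron; Si⁺ still has 3 valence electrons.
Breaking into a closed-shell core is much more expensive than removing a leftover valence electron — Na has the largest IE_2 here.
Valence configurations: O⁺ [He]2s²2p³, Cl⁺ [Ne]3s²3p⁴, Be⁺ [He]2s¹, Si⁺ [Ne]3s²3p¹.
The numbers (kJ/mol): O 3388, Cl 2298, Na 4562, Be 1757, Si 1577.
Hence IE_2: Si < Be < Cl < O < Na.

Na > O > Cl > Be > Si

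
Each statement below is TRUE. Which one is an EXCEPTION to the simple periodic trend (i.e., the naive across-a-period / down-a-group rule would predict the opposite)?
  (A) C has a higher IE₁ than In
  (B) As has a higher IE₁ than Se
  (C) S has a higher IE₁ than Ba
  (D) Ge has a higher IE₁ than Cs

(B)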